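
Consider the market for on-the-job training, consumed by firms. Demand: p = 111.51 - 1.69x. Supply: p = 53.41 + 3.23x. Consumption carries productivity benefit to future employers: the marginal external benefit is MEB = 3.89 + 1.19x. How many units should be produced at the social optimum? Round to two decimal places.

x* = 16.62

Social marginal benefit = demand + MEB = 115.40 - 0.50x.
Set SMB = MC: 115.40 - 0.50x = 53.41 + 3.23x → x* = 16.6193.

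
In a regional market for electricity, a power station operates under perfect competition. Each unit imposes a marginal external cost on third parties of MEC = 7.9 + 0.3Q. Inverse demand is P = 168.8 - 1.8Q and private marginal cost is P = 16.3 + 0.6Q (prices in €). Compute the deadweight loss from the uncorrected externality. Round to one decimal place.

Market equilibrium (private): 16.3 + 0.6Q = 168.8 - 1.8Q → Q_m = 63.5417.
Social marginal cost = private MC + MEC = 24.2 + 0.9Q.
Set SMC = demand: 24.2 + 0.9Q = 168.8 - 1.8Q → Q* = 53.5556.
The welfare-loss triangle has base |Q_m − Q*| and height MEC(Q_m) (the vertical gap between SMC and demand is zero at Q* and MEC at Q_m).
DWL = ½ × 9.9861 × 26.9625 = 134.6251.

DWL = €134.6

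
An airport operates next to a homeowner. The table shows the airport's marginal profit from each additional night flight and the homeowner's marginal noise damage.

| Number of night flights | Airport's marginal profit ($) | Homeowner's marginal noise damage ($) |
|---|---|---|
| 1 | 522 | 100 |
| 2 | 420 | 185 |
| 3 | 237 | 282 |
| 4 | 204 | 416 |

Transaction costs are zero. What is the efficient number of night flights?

2

Bargaining reaches the level where marginal profit last exceeds marginal noise damage.
That holds through level 2 (420 ≥ 185) but not at 3 (237 < 282).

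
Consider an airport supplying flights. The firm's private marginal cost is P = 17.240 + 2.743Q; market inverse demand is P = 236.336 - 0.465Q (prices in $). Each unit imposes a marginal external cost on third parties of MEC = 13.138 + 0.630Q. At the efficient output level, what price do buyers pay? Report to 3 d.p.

Social marginal cost = private MC + MEC = 30.378 + 3.373Q.
Set SMC = demand: 30.378 + 3.373Q = 236.336 - 0.465Q → Q* = 53.6628.
Consumer price on the demand curve at Q*: 236.336 − 0.465×53.6628 = 211.3828.

P = $211.383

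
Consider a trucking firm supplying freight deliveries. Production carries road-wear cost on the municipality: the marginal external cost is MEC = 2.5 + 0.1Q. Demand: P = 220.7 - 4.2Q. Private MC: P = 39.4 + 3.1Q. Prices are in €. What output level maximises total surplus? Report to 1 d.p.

Q* = 24.2

Social marginal cost = private MC + MEC = 41.9 + 3.2Q.
Set SMC = demand: 41.9 + 3.2Q = 220.7 - 4.2Q → Q* = 24.1622.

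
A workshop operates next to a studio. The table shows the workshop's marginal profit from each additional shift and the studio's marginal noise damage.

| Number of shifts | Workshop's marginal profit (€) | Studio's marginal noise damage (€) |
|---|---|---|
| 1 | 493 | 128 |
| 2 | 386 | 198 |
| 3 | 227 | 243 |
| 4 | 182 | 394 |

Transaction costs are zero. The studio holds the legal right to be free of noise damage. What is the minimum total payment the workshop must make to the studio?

€326

Efficient level: marginal profit ≥ marginal noise damage through level 2, so k* = 2.
With the studio holding the right, the workshop must at least compensate total damage at k*: 128 + 198 = 326.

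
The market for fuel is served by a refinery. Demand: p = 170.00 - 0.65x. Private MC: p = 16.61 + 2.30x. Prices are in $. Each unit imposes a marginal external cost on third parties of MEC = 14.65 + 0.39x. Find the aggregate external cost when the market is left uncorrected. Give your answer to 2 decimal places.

Market equilibrium (private): 16.61 + 2.30x = 170.00 - 0.65x → x_m = 51.9966.
Total external cost = ∫₀^{x_m} (14.65 + 0.39x) dx = 14.65×51.9966 + ½×0.39×51.9966² = 1288.9612.

$1288.96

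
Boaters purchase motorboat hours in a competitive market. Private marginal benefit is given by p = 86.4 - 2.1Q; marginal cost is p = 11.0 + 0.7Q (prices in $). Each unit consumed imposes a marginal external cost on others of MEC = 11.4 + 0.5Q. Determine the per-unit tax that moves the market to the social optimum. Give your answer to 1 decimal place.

tax = $21.1 per unit

Social marginal benefit = demand − MEC = 75.0 - 2.6Q.
Set SMB = MC: 75.0 - 2.6Q = 11.0 + 0.7Q → Q* = 19.3939.
The Pigouvian tax equals MEC at Q*: 11.4 + 0.5×19.3939 = 21.0970.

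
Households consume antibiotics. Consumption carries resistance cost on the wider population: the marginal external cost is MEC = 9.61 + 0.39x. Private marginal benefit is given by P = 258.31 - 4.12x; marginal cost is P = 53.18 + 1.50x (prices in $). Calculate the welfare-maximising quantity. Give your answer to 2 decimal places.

Social marginal benefit = demand − MEC = 248.70 - 4.51x.
Set SMB = MC: 248.70 - 4.51x = 53.18 + 1.50x → x* = 32.5324.

x* = 32.53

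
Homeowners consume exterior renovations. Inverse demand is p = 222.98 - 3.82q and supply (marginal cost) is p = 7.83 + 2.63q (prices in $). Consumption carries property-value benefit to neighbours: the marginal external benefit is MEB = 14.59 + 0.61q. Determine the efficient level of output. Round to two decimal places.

q* = 39.34

Social marginal benefit = demand + MEB = 237.57 - 3.21q.
Set SMB = MC: 237.57 - 3.21q = 7.83 + 2.63q → q* = 39.3390.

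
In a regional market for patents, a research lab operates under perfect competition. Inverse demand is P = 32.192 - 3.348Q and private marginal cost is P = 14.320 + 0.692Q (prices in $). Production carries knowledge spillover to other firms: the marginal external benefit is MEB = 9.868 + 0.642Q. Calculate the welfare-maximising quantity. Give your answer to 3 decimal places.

Q* = 8.164

Social marginal cost = private MC − MEB = 4.452 + 0.050Q.
Set SMC = demand: 4.452 + 0.050Q = 32.192 - 3.348Q → Q* = 8.1636.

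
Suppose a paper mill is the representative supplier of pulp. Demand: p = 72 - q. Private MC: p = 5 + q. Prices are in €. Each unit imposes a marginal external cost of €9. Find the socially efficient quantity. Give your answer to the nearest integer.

q* = 29

Social marginal cost = private MC + MEC = 14 + q.
Set SMC = demand: 14 + q = 72 - q → q* = 29.0000.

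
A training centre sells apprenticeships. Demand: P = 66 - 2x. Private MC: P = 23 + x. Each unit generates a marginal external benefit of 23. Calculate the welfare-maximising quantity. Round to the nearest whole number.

x* = 22

Social marginal cost = private MC − MEB = 0 + x.
Set SMC = demand: 0 + x = 66 - 2x → x* = 22.0000.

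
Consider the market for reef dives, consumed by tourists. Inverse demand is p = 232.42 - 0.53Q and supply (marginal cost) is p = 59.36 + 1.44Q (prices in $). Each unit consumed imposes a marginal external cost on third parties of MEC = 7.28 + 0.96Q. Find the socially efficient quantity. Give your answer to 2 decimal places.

Q* = 56.58

Social marginal benefit = demand − MEC = 225.14 - 1.49Q.
Set SMB = MC: 225.14 - 1.49Q = 59.36 + 1.44Q → Q* = 56.5802.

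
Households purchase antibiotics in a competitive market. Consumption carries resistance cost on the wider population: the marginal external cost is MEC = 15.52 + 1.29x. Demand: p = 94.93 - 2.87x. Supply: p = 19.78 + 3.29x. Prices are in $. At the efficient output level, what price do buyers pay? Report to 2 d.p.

Social marginal benefit = demand − MEC = 79.41 - 4.16x.
Set SMB = MC: 79.41 - 4.16x = 19.78 + 3.29x → x* = 8.0040.
Consumer price on the demand curve at x*: 94.93 − 2.87×8.0040 = 71.9585.

P = $71.96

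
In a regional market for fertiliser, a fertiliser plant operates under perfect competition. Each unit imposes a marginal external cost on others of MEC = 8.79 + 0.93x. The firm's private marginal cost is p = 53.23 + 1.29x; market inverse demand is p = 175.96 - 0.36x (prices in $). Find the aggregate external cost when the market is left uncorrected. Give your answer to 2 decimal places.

Market equilibrium (private): 53.23 + 1.29x = 175.96 - 0.36x → x_m = 74.3818.
Total external cost = ∫₀^{x_m} (8.79 + 0.93x) dx = 8.79×74.3818 + ½×0.93×74.3818² = 3226.4993.

$3226.50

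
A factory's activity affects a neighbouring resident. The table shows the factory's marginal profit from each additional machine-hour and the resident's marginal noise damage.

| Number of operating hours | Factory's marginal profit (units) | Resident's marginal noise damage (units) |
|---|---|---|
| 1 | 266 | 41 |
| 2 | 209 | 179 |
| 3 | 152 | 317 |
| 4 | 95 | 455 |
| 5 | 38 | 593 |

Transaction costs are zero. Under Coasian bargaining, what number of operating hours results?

Bargaining reaches the level where marginal profit last exceeds marginal noise damage.
That holds through level 2 (209 ≥ 179) but not at 3 (152 < 317).

2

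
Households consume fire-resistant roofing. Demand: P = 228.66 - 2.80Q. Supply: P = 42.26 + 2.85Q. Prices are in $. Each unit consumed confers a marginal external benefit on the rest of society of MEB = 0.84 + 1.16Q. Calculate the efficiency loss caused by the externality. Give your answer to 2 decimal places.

DWL = $170.33

Market equilibrium (private): 42.26 + 2.85Q = 228.66 - 2.80Q → Q_m = 32.9912.
Social marginal benefit = demand + MEB = 229.50 - 1.64Q.
Set SMB = MC: 229.50 - 1.64Q = 42.26 + 2.85Q → Q* = 41.7016.
Height of the DWL triangle at Q_m is SMB(Q_m) − MC(Q_m) = MEB(Q_m) = 39.1097.
DWL = ½ × 8.7104 × 39.1097 = 170.3306.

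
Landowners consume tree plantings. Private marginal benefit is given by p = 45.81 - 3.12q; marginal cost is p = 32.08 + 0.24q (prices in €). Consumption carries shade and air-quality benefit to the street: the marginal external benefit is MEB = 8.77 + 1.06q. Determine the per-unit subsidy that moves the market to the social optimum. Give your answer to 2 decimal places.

Social marginal benefit = demand + MEB = 54.58 - 2.06q.
Set SMB = MC: 54.58 - 2.06q = 32.08 + 0.24q → q* = 9.7826.
The Pigouvian subsidy equals MEB at q*: 8.77 + 1.06×9.7826 = 19.1396.

subsidy = €19.14 per unit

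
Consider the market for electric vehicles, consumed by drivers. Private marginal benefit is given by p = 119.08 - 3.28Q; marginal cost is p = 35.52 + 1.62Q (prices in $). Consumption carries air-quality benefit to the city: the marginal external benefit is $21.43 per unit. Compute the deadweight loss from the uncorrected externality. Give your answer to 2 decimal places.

Market equilibrium (private): 35.52 + 1.62Q = 119.08 - 3.28Q → Q_m = 17.0531.
Social marginal benefit = demand + MEB = 140.51 - 3.28Q.
Set SMB = MC: 140.51 - 3.28Q = 35.52 + 1.62Q → Q* = 21.4265.
Height of the DWL triangle at Q_m is SMB(Q_m) − MC(Q_m) = MEB(Q_m) = 21.4300.
DWL = ½ × 4.3734 × 21.4300 = 46.8610.

DWL = $46.86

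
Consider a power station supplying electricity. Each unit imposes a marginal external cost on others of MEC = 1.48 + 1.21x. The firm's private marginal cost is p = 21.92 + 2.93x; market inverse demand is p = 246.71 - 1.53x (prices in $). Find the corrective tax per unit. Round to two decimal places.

Social marginal cost = private MC + MEC = 23.40 + 4.14x.
Set SMC = demand: 23.40 + 4.14x = 246.71 - 1.53x → x* = 39.3845.
The Pigouvian tax equals MEC at x*: 1.48 + 1.21×39.3845 = 49.1352.

tax = $49.14 per unit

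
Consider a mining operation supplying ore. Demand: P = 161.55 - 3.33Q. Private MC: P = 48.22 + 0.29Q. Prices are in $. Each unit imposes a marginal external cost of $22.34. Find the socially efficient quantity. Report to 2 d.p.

Q* = 25.14

Social marginal cost = private MC + MEC = 70.56 + 0.29Q.
Set SMC = demand: 70.56 + 0.29Q = 161.55 - 3.33Q → Q* = 25.1354.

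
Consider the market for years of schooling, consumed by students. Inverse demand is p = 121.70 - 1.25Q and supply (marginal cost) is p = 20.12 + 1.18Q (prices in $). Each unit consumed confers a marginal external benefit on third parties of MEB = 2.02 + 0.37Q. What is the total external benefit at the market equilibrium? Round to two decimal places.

$407.72

Market equilibrium (private): 20.12 + 1.18Q = 121.70 - 1.25Q → Q_m = 41.8025.
Total external benefit = ∫₀^{Q_m} (2.02 + 0.37Q) dQ = 2.02×41.8025 + ½×0.37×41.8025² = 407.7191.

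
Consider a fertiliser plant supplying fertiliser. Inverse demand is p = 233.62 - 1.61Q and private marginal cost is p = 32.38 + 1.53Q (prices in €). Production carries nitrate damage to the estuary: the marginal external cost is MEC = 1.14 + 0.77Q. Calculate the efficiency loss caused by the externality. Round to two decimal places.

DWL = €325.97

Market equilibrium (private): 32.38 + 1.53Q = 233.62 - 1.61Q → Q_m = 64.0892.
Social marginal cost = private MC + MEC = 33.52 + 2.30Q.
Set SMC = demand: 33.52 + 2.30Q = 233.62 - 1.61Q → Q* = 51.1765.
The loss is the area between SMC and demand from Q* to Q_m; with linear curves that's a triangle of height MEC(Q_m).
DWL = ½ × 12.9127 × 50.4887 = 325.9727.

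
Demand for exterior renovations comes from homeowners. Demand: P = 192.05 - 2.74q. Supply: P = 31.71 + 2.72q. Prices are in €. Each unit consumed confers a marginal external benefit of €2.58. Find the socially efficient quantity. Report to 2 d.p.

q* = 29.84

Social marginal benefit = demand + MEB = 194.63 - 2.74q.
Set SMB = MC: 194.63 - 2.74q = 31.71 + 2.72q → q* = 29.8388.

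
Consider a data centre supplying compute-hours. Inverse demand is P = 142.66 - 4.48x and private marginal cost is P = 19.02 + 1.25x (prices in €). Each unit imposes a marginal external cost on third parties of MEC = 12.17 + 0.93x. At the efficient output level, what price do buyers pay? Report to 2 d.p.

P = €67.68

Social marginal cost = private MC + MEC = 31.19 + 2.18x.
Set SMC = demand: 31.19 + 2.18x = 142.66 - 4.48x → x* = 16.7372.
Consumer price on the demand curve at x*: 142.66 − 4.48×16.7372 = 67.6773.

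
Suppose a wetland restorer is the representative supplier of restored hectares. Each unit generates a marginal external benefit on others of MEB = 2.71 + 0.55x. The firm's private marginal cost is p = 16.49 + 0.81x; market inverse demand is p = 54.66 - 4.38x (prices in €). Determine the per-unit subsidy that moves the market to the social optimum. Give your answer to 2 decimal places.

Social marginal cost = private MC − MEB = 13.78 + 0.26x.
Set SMC = demand: 13.78 + 0.26x = 54.66 - 4.38x → x* = 8.8103.
The Pigouvian subsidy equals MEB at x*: 2.71 + 0.55×8.8103 = 7.5557.

subsidy = €7.56 per unit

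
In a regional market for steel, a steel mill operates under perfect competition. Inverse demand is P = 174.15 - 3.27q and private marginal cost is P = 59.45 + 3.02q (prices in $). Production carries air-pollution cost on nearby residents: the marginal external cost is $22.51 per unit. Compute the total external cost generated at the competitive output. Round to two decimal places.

$410.48

Market equilibrium (private): 59.45 + 3.02q = 174.15 - 3.27q → q_m = 18.2353.
Total external cost = MEC × q_m = 22.51 × 18.2353 = 410.4766.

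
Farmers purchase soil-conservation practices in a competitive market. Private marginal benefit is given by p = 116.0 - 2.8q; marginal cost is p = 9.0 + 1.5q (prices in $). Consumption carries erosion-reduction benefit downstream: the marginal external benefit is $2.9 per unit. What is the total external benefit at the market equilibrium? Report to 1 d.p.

$72.2

Market equilibrium (private): 9.0 + 1.5q = 116.0 - 2.8q → q_m = 24.8837.
Total external benefit = MEB × q_m = 2.9 × 24.8837 = 72.1627.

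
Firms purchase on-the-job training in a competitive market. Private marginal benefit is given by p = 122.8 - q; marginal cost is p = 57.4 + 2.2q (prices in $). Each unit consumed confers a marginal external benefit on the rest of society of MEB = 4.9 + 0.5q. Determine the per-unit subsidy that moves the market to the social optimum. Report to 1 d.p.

Social marginal benefit = demand + MEB = 127.7 - 0.5q.
Set SMB = MC: 127.7 - 0.5q = 57.4 + 2.2q → q* = 26.0370.
The Pigouvian subsidy equals MEB at q*: 4.9 + 0.5×26.0370 = 17.9185.

subsidy = $17.9 per unit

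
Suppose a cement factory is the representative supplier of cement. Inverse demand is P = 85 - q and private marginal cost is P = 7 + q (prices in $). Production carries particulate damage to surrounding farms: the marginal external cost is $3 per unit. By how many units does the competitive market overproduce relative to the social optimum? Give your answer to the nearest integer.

2 units

Market equilibrium (private): 7 + q = 85 - q → q_m = 39.0000.
Social marginal cost = private MC + MEC = 10 + q.
Set SMC = demand: 10 + q = 85 - q → q* = 37.5000.
Gap = |39.0000 − 37.5000| = 1.5000.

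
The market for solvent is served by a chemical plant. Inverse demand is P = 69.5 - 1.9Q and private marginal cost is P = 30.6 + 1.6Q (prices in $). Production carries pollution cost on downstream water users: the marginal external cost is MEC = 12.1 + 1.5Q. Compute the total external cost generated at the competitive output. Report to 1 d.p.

Market equilibrium (private): 30.6 + 1.6Q = 69.5 - 1.9Q → Q_m = 11.1143.
Total external cost = ∫₀^{Q_m} (12.1 + 1.5Q) dQ = 12.1×11.1143 + ½×1.5×11.1143² = 227.1288.

$227.1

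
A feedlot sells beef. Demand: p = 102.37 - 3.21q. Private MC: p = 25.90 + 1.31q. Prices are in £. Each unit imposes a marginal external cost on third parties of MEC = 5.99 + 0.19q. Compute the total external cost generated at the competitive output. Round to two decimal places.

£128.53

Market equilibrium (private): 25.90 + 1.31q = 102.37 - 3.21q → q_m = 16.9181.
Total external cost = ∫₀^{q_m} (5.99 + 0.19q) dq = 5.99×16.9181 + ½×0.19×16.9181² = 128.5305.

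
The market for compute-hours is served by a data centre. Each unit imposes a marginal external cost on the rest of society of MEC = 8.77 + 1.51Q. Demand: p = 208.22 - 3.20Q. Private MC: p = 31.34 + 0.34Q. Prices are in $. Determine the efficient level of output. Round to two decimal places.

Social marginal cost = private MC + MEC = 40.11 + 1.85Q.
Set SMC = demand: 40.11 + 1.85Q = 208.22 - 3.20Q → Q* = 33.2891.

Q* = 33.29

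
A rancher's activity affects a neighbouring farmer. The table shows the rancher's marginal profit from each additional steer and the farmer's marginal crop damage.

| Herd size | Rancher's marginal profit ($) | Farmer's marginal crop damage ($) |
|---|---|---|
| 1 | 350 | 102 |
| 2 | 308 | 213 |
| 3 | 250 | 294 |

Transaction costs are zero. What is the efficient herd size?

Bargaining reaches the level where marginal profit last exceeds marginal crop damage.
That holds through level 2 (308 ≥ 213) but not at 3 (250 < 294).

2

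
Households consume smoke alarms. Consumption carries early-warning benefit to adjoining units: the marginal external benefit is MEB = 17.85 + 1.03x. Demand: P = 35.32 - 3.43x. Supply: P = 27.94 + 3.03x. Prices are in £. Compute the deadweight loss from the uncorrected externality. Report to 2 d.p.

DWL = £33.33

Market equilibrium (private): 27.94 + 3.03x = 35.32 - 3.43x → x_m = 1.1424.
Social marginal benefit = demand + MEB = 53.17 - 2.40x.
Set SMB = MC: 53.17 - 2.40x = 27.94 + 3.03x → x* = 4.6464.
Height of the DWL triangle at x_m is SMB(x_m) − MC(x_m) = MEB(x_m) = 19.0267.
DWL = ½ × 3.5040 × 19.0267 = 33.3348.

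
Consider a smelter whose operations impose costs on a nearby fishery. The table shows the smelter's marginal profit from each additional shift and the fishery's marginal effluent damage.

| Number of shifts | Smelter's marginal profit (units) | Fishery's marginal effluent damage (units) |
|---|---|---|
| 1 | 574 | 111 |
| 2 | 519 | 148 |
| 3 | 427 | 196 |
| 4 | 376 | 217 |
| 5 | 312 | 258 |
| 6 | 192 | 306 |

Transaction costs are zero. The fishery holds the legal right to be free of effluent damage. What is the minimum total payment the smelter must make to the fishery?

930

Efficient level: marginal profit ≥ marginal effluent damage through level 5, so k* = 5.
With the fishery holding the right, the smelter must at least compensate total damage at k*: 111 + 148 + 196 + 217 + 258 = 930.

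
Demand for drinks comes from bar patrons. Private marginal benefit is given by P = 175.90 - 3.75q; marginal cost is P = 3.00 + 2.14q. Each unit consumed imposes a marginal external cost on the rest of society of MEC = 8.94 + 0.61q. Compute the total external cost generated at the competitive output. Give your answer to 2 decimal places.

525.25

Market equilibrium (private): 3.00 + 2.14q = 175.90 - 3.75q → q_m = 29.3548.
Total external cost = ∫₀^{q_m} (8.94 + 0.61q) dq = 8.94×29.3548 + ½×0.61×29.3548² = 525.2517.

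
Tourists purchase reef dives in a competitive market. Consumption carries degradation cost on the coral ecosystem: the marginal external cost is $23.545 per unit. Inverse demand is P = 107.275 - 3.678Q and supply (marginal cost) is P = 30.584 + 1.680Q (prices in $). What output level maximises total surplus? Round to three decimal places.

Social marginal benefit = demand − MEC = 83.730 - 3.678Q.
Set SMB = MC: 83.730 - 3.678Q = 30.584 + 1.680Q → Q* = 9.9190.

Q* = 9.919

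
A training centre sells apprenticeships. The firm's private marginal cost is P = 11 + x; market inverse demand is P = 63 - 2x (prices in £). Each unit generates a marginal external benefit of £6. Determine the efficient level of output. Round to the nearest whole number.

Social marginal cost = private MC − MEB = 5 + x.
Set SMC = demand: 5 + x = 63 - 2x → x* = 19.3333.

x* = 19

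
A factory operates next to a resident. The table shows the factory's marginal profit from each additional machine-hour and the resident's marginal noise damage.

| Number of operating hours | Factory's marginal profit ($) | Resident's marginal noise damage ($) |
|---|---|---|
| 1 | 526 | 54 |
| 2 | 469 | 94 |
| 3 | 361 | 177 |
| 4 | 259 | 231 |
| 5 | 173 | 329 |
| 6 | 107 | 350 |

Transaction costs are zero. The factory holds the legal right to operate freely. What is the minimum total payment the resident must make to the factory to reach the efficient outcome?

Left alone the factory would choose level 6 (marginal profit stays positive).
Efficient level: k* = 4 (marginal profit ≥ marginal noise damage through 4).
The resident must at least cover the factory's forgone profit from cutting 6→4: 173 + 107 = 280.

$280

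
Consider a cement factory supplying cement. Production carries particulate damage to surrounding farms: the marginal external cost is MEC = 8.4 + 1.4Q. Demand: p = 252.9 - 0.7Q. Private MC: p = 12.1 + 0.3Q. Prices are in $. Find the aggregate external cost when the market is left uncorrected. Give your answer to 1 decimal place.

Market equilibrium (private): 12.1 + 0.3Q = 252.9 - 0.7Q → Q_m = 240.8000.
Total external cost = ∫₀^{Q_m} (8.4 + 1.4Q) dQ = 8.4×240.8000 + ½×1.4×240.8000² = 42611.9680.

$42612.0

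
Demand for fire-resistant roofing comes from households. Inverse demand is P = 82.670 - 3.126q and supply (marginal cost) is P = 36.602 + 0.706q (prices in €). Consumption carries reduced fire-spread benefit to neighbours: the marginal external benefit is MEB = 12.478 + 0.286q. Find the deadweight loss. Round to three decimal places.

Market equilibrium (private): 36.602 + 0.706q = 82.670 - 3.126q → q_m = 12.0219.
Social marginal benefit = demand + MEB = 95.148 - 2.840q.
Set SMB = MC: 95.148 - 2.840q = 36.602 + 0.706q → q* = 16.5104.
The welfare-loss triangle has base |q_m − q*| and height MEB(q_m) (the vertical gap between SMB and MC is zero at q* and MEB at q_m).
DWL = ½ × 4.4885 × 15.9163 = 35.7202.

DWL = €35.720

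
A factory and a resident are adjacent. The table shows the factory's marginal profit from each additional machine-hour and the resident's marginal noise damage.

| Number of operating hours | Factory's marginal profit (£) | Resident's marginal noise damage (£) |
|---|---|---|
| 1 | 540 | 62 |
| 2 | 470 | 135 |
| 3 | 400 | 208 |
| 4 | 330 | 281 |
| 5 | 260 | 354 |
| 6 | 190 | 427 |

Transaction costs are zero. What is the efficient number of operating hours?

4

Bargaining reaches the level where marginal profit last exceeds marginal noise damage.
That holds through level 4 (330 ≥ 281) but not at 5 (260 < 354).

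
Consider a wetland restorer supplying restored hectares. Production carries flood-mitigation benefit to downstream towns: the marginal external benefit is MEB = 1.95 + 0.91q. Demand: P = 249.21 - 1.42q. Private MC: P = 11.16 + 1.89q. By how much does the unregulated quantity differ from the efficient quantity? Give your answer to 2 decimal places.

Market equilibrium (private): 11.16 + 1.89q = 249.21 - 1.42q → q_m = 71.9184.
Social marginal cost = private MC − MEB = 9.21 + 0.98q.
Set SMC = demand: 9.21 + 0.98q = 249.21 - 1.42q → q* = 100.0000.
Gap = |71.9184 − 100.0000| = 28.0816.

28.08 units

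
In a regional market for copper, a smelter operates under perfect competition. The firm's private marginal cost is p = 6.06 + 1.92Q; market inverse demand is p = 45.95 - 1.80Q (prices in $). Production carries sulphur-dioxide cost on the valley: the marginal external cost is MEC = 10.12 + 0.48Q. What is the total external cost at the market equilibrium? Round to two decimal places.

$136.11

Market equilibrium (private): 6.06 + 1.92Q = 45.95 - 1.80Q → Q_m = 10.7231.
Total external cost = ∫₀^{Q_m} (10.12 + 0.48Q) dQ = 10.12×10.7231 + ½×0.48×10.7231² = 136.1141.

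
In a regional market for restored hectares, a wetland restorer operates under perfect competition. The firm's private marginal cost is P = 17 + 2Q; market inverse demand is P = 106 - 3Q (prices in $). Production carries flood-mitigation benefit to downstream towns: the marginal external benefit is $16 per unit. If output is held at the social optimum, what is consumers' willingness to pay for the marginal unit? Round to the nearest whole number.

P = $43

Social marginal cost = private MC − MEB = 1 + 2Q.
Set SMC = demand: 1 + 2Q = 106 - 3Q → Q* = 21.0000.
Consumer price on the demand curve at Q*: 106 − 3×21.0000 = 43.0000.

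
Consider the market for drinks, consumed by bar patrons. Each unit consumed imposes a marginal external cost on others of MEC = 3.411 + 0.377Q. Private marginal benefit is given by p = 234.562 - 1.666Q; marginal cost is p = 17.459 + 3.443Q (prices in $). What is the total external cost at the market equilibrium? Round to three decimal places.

$485.333

Market equilibrium (private): 17.459 + 3.443Q = 234.562 - 1.666Q → Q_m = 42.4942.
Total external cost = ∫₀^{Q_m} (3.411 + 0.377Q) dQ = 3.411×42.4942 + ½×0.377×42.4942² = 485.3329.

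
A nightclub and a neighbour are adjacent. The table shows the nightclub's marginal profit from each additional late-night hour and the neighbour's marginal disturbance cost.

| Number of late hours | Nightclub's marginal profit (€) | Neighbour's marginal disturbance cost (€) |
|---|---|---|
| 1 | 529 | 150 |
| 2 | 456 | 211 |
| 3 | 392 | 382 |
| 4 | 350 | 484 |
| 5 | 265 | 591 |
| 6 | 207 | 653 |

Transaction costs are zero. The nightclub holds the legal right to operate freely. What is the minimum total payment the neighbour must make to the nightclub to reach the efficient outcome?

Left alone the nightclub would choose level 6 (marginal profit stays positive).
Efficient level: k* = 3 (marginal profit ≥ marginal disturbance cost through 3).
The neighbour must at least cover the nightclub's forgone profit from cutting 6→3: 350 + 265 + 207 = 822.

€822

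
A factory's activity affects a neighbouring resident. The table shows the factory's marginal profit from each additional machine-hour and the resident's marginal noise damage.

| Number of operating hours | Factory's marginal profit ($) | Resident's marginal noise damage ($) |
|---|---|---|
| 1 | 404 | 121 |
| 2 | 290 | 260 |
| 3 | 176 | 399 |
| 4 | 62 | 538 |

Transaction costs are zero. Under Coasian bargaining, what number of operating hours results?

Bargaining reaches the level where marginal profit last exceeds marginal noise damage.
That holds through level 2 (290 ≥ 260) but not at 3 (176 < 399).

2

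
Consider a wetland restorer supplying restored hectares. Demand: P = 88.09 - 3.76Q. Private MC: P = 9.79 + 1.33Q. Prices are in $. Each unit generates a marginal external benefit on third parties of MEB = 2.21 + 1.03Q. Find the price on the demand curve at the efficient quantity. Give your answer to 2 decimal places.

P = $13.53

Social marginal cost = private MC − MEB = 7.58 + 0.30Q.
Set SMC = demand: 7.58 + 0.30Q = 88.09 - 3.76Q → Q* = 19.8300.
Consumer price on the demand curve at Q*: 88.09 − 3.76×19.8300 = 13.5292.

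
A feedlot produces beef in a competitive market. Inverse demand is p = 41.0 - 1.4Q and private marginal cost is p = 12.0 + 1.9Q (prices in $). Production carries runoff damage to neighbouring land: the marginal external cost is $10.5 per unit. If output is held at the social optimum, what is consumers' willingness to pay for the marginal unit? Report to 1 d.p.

Social marginal cost = private MC + MEC = 22.5 + 1.9Q.
Set SMC = demand: 22.5 + 1.9Q = 41.0 - 1.4Q → Q* = 5.6061.
Consumer price on the demand curve at Q*: 41.0 − 1.4×5.6061 = 33.1515.

P = $33.2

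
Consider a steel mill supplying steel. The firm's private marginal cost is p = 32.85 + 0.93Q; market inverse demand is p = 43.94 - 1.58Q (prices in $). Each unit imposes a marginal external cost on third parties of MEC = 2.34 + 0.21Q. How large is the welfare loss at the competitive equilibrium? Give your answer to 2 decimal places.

DWL = $1.96

Market equilibrium (private): 32.85 + 0.93Q = 43.94 - 1.58Q → Q_m = 4.4183.
Social marginal cost = private MC + MEC = 35.19 + 1.14Q.
Set SMC = demand: 35.19 + 1.14Q = 43.94 - 1.58Q → Q* = 3.2169.
Between Q* and Q_m the wedge SMC − demand runs linearly from 0 to MEC(Q_m), so the loss is a triangle.
DWL = ½ × 1.2014 × 3.2678 = 1.9630.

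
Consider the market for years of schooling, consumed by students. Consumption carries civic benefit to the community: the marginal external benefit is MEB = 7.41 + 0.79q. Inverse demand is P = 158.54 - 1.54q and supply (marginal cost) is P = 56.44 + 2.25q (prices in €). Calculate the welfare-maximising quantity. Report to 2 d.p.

q* = 36.50

Social marginal benefit = demand + MEB = 165.95 - 0.75q.
Set SMB = MC: 165.95 - 0.75q = 56.44 + 2.25q → q* = 36.5033.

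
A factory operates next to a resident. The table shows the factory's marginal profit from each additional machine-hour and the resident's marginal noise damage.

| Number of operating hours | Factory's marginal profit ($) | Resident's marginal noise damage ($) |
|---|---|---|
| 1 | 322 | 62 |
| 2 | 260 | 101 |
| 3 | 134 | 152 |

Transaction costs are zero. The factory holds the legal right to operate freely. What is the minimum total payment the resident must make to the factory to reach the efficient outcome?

$134

Left alone the factory would choose level 3 (marginal profit stays positive).
Efficient level: k* = 2 (marginal profit ≥ marginal noise damage through 2).
The resident must at least cover the factory's forgone profit from cutting 3→2: 134 = 134.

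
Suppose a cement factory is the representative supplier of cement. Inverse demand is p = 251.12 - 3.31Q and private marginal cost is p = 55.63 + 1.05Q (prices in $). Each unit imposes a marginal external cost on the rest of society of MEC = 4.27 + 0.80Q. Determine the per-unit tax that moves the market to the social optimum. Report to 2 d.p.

Social marginal cost = private MC + MEC = 59.90 + 1.85Q.
Set SMC = demand: 59.90 + 1.85Q = 251.12 - 3.31Q → Q* = 37.0581.
The Pigouvian tax equals MEC at Q*: 4.27 + 0.80×37.0581 = 33.9165.

tax = $33.92 per unit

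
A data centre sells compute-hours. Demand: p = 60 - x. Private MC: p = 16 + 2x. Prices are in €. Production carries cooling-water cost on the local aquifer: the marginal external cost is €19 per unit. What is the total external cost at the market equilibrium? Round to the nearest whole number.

€279

Market equilibrium (private): 16 + 2x = 60 - x → x_m = 14.6667.
Total external cost = MEC × x_m = 19 × 14.6667 = 278.6673.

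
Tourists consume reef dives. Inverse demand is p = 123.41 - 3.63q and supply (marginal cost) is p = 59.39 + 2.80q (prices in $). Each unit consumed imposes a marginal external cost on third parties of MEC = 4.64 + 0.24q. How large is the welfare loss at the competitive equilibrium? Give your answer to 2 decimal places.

Market equilibrium (private): 59.39 + 2.80q = 123.41 - 3.63q → q_m = 9.9565.
Social marginal benefit = demand − MEC = 118.77 - 3.87q.
Set SMB = MC: 118.77 - 3.87q = 59.39 + 2.80q → q* = 8.9025.
Height of the DWL triangle at q_m is MC(q_m) − SMB(q_m) = MEC(q_m) = 7.0295.
DWL = ½ × 1.0540 × 7.0295 = 3.7045.

DWL = $3.70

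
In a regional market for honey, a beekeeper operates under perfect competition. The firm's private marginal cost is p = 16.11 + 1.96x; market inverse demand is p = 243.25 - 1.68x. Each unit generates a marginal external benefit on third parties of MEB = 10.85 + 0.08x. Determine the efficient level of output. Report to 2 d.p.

x* = 66.85

Social marginal cost = private MC − MEB = 5.26 + 1.88x.
Set SMC = demand: 5.26 + 1.88x = 243.25 - 1.68x → x* = 66.8511.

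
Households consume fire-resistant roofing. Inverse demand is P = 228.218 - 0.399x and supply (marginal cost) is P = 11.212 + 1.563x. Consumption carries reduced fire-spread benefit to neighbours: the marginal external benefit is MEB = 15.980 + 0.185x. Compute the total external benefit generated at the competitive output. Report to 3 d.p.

2899.045

Market equilibrium (private): 11.212 + 1.563x = 228.218 - 0.399x → x_m = 110.6045.
Total external benefit = ∫₀^{x_m} (15.980 + 0.185x) dx = 15.980×110.6045 + ½×0.185×110.6045² = 2899.0453.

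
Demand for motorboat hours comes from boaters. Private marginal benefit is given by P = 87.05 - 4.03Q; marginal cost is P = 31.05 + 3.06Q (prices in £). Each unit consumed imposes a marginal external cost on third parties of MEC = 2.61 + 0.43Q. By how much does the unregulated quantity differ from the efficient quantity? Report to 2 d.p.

0.80 units

Market equilibrium (private): 31.05 + 3.06Q = 87.05 - 4.03Q → Q_m = 7.8984.
Social marginal benefit = demand − MEC = 84.44 - 4.46Q.
Set SMB = MC: 84.44 - 4.46Q = 31.05 + 3.06Q → Q* = 7.0997.
Gap = |7.8984 − 7.0997| = 0.7987.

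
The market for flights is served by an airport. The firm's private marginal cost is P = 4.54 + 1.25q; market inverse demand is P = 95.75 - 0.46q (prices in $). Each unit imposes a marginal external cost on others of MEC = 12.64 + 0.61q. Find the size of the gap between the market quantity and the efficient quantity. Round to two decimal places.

Market equilibrium (private): 4.54 + 1.25q = 95.75 - 0.46q → q_m = 53.3392.
Social marginal cost = private MC + MEC = 17.18 + 1.86q.
Set SMC = demand: 17.18 + 1.86q = 95.75 - 0.46q → q* = 33.8664.
Gap = |53.3392 − 33.8664| = 19.4728.

19.47 units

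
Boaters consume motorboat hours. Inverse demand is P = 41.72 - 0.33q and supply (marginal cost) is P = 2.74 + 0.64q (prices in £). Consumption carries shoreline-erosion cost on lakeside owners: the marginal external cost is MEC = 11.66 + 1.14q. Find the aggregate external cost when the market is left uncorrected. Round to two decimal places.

£1389.05

Market equilibrium (private): 2.74 + 0.64q = 41.72 - 0.33q → q_m = 40.1856.
Total external cost = ∫₀^{q_m} (11.66 + 1.14q) dq = 11.66×40.1856 + ½×1.14×40.1856² = 1389.0471.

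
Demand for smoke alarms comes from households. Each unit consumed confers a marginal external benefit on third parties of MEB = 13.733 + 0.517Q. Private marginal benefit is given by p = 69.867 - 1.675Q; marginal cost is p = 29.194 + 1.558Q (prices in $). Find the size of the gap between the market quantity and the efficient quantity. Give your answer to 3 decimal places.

7.451 units

Market equilibrium (private): 29.194 + 1.558Q = 69.867 - 1.675Q → Q_m = 12.5806.
Social marginal benefit = demand + MEB = 83.600 - 1.158Q.
Set SMB = MC: 83.600 - 1.158Q = 29.194 + 1.558Q → Q* = 20.0317.
Gap = |12.5806 − 20.0317| = 7.4511.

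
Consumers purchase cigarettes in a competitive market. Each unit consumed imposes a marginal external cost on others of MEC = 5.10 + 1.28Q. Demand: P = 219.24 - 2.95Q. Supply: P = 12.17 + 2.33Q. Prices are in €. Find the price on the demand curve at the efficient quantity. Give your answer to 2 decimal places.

Social marginal benefit = demand − MEC = 214.14 - 4.23Q.
Set SMB = MC: 214.14 - 4.23Q = 12.17 + 2.33Q → Q* = 30.7881.
Consumer price on the demand curve at Q*: 219.24 − 2.95×30.7881 = 128.4151.

P = €128.42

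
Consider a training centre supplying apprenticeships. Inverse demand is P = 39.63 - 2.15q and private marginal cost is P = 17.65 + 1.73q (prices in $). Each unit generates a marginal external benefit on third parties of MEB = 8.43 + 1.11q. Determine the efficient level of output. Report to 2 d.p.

Social marginal cost = private MC − MEB = 9.22 + 0.62q.
Set SMC = demand: 9.22 + 0.62q = 39.63 - 2.15q → q* = 10.9783.

q* = 10.98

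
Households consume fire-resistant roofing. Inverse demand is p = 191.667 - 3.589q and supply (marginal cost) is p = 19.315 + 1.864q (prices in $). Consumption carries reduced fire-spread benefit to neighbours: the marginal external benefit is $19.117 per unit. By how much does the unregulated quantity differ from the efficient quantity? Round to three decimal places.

Market equilibrium (private): 19.315 + 1.864q = 191.667 - 3.589q → q_m = 31.6068.
Social marginal benefit = demand + MEB = 210.784 - 3.589q.
Set SMB = MC: 210.784 - 3.589q = 19.315 + 1.864q → q* = 35.1126.
Gap = |31.6068 − 35.1126| = 3.5058.

3.506 units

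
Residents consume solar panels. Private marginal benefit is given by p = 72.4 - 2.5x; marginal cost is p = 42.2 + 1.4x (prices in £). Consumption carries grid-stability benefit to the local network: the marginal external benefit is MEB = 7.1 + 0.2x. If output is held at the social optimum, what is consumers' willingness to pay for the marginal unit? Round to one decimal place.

Social marginal benefit = demand + MEB = 79.5 - 2.3x.
Set SMB = MC: 79.5 - 2.3x = 42.2 + 1.4x → x* = 10.0811.
Consumer price on the demand curve at x*: 72.4 − 2.5×10.0811 = 47.1973.

P = £47.2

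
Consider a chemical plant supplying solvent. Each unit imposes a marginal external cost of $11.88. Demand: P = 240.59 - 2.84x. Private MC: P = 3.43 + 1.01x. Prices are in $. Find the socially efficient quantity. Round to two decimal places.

x* = 58.51

Social marginal cost = private MC + MEC = 15.31 + 1.01x.
Set SMC = demand: 15.31 + 1.01x = 240.59 - 2.84x → x* = 58.5143.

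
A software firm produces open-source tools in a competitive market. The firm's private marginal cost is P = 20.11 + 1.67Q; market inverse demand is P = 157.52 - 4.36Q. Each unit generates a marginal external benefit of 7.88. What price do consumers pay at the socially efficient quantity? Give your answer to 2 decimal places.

P = 52.47

Social marginal cost = private MC − MEB = 12.23 + 1.67Q.
Set SMC = demand: 12.23 + 1.67Q = 157.52 - 4.36Q → Q* = 24.0945.
Consumer price on the demand curve at Q*: 157.52 − 4.36×24.0945 = 52.4680.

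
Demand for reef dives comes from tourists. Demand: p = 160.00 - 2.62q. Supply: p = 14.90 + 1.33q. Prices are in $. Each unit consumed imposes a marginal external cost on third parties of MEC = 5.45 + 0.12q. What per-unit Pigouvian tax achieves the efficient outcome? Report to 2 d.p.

tax = $9.57 per unit

Social marginal benefit = demand − MEC = 154.55 - 2.74q.
Set SMB = MC: 154.55 - 2.74q = 14.90 + 1.33q → q* = 34.3120.
The Pigouvian tax equals MEC at q*: 5.45 + 0.12×34.3120 = 9.5674.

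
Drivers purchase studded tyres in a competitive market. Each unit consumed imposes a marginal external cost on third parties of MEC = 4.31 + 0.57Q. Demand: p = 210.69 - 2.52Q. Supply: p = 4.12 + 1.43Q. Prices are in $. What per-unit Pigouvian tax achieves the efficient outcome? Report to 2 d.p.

Social marginal benefit = demand − MEC = 206.38 - 3.09Q.
Set SMB = MC: 206.38 - 3.09Q = 4.12 + 1.43Q → Q* = 44.7478.
The Pigouvian tax equals MEC at Q*: 4.31 + 0.57×44.7478 = 29.8162.

tax = $29.82 per unit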